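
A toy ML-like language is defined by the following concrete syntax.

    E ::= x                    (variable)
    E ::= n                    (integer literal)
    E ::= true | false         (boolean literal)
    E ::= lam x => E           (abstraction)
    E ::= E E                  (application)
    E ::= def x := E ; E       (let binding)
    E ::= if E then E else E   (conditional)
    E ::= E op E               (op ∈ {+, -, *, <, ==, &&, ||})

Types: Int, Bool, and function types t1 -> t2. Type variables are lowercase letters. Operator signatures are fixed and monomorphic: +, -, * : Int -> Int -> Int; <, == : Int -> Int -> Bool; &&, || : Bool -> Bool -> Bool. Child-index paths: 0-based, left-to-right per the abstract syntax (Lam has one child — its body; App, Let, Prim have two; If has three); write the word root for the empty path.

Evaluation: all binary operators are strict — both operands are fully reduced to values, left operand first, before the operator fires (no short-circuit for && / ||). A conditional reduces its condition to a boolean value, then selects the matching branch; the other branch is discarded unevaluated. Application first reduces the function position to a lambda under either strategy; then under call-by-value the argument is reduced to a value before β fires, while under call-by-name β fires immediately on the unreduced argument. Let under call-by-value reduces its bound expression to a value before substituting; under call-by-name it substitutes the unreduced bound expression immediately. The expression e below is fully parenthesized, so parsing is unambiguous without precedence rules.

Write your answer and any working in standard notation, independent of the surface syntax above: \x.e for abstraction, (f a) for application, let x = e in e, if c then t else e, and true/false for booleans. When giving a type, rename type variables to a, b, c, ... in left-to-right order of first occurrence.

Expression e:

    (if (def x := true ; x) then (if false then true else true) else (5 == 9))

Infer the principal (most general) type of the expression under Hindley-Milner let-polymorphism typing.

Answer: Bool

Working:
let x : Bool
x : Bool
  unify Bool ~ Bool
  unify Bool ~ Bool
  unify Bool ~ Bool
  unify Int ~ Int
  unify Int ~ Int
  unify Bool ~ Bool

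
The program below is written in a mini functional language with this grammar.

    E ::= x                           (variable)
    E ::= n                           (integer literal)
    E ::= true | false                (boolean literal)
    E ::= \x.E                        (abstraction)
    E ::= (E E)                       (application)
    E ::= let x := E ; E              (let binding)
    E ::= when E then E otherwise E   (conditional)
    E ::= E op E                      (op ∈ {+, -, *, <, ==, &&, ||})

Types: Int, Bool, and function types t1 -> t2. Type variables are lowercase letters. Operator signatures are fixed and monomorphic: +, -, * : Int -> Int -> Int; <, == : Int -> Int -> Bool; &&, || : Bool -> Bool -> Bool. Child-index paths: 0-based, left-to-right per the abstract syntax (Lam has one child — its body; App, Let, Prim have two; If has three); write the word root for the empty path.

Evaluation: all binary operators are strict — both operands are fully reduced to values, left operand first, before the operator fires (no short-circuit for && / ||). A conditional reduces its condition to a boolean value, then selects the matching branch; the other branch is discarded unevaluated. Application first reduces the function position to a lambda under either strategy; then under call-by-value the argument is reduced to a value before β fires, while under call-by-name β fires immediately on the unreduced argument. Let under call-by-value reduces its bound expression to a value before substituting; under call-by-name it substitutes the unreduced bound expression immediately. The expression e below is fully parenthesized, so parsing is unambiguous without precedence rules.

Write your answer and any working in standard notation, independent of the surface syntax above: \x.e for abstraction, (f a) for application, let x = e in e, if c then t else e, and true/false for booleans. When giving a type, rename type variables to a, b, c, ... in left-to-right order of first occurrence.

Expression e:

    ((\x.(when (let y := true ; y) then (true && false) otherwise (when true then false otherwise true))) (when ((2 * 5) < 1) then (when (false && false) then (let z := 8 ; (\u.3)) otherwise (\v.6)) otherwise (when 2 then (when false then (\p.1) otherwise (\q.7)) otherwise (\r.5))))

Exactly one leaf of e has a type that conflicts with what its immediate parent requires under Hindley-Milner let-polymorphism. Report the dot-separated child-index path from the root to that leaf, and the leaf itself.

Working:
let y : Bool
y : Bool
  unify Bool ~ Bool
  unify Bool ~ Bool
  unify Bool ~ Bool
  unify Bool ~ Bool
  unify Bool ~ Bool
  unify Bool ~ Bool
\x._ : a -> Bool
  unify Int ~ Int
  unify Int ~ Int
  unify Int ~ Int
  unify Int ~ Int
  unify Bool ~ Bool
  unify Bool ~ Bool
  unify Bool ~ Bool
  unify Bool ~ Bool
let z : Int
\u._ : b -> Int
\v._ : c -> Int
  unify b -> Int ~ c -> Int
  unify b ~ c
  unify Int ~ Int
  unify Int ~ Bool
  FAIL: mismatch Int ~ Bool

Answer: 1.2.0 : 2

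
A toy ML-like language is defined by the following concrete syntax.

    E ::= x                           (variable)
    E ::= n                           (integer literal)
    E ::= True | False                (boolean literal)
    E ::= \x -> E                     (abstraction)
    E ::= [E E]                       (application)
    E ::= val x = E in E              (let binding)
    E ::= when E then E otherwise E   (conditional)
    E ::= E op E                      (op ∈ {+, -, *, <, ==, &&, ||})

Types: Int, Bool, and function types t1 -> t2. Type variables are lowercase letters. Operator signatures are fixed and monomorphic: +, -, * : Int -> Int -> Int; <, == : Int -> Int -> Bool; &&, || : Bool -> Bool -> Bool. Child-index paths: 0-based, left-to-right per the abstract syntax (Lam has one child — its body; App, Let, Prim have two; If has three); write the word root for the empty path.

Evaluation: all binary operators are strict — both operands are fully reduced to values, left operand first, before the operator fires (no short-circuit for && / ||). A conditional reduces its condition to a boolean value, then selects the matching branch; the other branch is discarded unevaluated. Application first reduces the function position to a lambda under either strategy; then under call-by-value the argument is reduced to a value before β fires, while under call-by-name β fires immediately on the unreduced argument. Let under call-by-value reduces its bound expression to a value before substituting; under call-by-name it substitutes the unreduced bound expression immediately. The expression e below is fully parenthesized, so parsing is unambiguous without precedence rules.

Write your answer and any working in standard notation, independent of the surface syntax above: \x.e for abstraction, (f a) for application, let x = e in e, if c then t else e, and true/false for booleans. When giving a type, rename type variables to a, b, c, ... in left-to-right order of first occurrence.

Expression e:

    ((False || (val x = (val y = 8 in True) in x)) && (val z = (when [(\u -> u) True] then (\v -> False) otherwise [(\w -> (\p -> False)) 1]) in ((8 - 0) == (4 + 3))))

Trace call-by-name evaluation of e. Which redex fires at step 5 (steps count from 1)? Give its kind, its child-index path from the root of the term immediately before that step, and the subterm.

Answer: delta at 1.0 : (8 - 0)

Working:
step 0: ((false || (let x = (let y = 8 in true) in x)) && (let z = (if ((\u.u) true) then (\v.false) else ((\w.(\p.false)) 1)) in ((8 - 0) == (4 + 3))))
step 1: [let@0.1] ((false || (let y = 8 in true)) && (let z = (if ((\u.u) true) then (\v.false) else ((\w.(\p.false)) 1)) in ((8 - 0) == (4 + 3))))
step 2: [let@0.1] ((false || true) && (let z = (if ((\u.u) true) then (\v.false) else ((\w.(\p.false)) 1)) in ((8 - 0) == (4 + 3))))
step 3: [delta@0] (true && (let z = (if ((\u.u) true) then (\v.false) else ((\w.(\p.false)) 1)) in ((8 - 0) == (4 + 3))))
step 4: [let@1] (true && ((8 - 0) == (4 + 3)))
step 5: [delta@1.0] (true && (8 == (4 + 3)))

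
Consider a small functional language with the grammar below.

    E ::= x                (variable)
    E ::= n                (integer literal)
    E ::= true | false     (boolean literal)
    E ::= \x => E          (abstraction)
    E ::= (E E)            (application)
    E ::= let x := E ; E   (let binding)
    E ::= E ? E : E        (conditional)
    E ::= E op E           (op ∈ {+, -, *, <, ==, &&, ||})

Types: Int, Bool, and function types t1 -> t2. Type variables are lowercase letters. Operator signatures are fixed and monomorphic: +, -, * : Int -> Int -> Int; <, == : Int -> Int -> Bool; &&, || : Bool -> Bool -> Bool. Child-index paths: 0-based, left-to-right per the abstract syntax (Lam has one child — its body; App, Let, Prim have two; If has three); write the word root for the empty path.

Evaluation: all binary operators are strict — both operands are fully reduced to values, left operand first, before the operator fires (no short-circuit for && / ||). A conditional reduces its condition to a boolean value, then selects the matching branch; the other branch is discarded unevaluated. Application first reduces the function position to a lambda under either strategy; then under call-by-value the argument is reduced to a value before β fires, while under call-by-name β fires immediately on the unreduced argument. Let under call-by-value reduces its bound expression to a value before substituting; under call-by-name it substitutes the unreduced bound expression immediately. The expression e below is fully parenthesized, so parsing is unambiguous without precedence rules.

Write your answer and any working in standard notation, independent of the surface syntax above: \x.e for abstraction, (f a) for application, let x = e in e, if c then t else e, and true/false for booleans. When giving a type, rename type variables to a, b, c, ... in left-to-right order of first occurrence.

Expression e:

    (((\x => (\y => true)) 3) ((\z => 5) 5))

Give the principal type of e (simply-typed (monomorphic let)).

Answer: Bool

Trace:
\y._ : b -> Bool
\x._ : a -> b -> Bool
  unify a -> b -> Bool ~ Int -> c
  unify a ~ Int
  unify b -> Bool ~ c
_ _ : b -> Bool
\z._ : d -> Int
  unify d -> Int ~ Int -> e
  unify d ~ Int
  unify Int ~ e
_ _ : Int
  unify b -> Bool ~ Int -> f
  unify b ~ Int
  unify Bool ~ f
_ _ : Bool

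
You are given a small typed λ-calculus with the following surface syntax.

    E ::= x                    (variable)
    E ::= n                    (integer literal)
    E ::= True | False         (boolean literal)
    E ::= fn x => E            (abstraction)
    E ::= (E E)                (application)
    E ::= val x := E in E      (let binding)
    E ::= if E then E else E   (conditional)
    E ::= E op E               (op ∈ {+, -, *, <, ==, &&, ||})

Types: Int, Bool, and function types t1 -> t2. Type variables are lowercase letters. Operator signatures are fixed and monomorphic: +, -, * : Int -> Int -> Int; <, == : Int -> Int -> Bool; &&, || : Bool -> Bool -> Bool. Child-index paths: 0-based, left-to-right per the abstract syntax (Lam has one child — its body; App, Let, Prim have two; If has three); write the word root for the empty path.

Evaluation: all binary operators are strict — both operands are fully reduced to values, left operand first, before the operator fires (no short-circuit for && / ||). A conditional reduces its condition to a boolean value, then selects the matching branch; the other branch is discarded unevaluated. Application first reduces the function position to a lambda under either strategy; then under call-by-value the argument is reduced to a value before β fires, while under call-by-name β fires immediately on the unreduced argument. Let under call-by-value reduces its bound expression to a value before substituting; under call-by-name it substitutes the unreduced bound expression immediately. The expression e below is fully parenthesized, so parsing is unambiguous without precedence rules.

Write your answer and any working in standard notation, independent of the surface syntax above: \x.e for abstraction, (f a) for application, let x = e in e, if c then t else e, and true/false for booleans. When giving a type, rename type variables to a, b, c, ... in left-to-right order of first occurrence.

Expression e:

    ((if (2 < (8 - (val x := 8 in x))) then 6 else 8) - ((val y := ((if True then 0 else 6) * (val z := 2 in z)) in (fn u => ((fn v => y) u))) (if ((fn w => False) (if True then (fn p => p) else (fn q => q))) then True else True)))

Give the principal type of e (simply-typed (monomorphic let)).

Trace:
  unify Int ~ Int
  unify Int ~ Int
let x : Int
x : Int
  unify Int ~ Int
  unify Int ~ Int
  unify Bool ~ Bool
  unify Int ~ Int
  unify Int ~ Int
  unify Bool ~ Bool
  unify Int ~ Int
  unify Int ~ Int
let z : Int
z : Int
  unify Int ~ Int
let y : Int
y : Int
\v._ : b -> Int
u : a
  unify b -> Int ~ a -> c
  unify b ~ a
  unify Int ~ c
_ _ : Int
\u._ : a -> Int
\w._ : d -> Bool
  unify Bool ~ Bool
p : e
\p._ : e -> e
q : f
\q._ : f -> f
  unify e -> e ~ f -> f
  unify e ~ f
  unify f ~ f
  unify d -> Bool ~ (f -> f) -> g
  unify d ~ f -> f
  unify Bool ~ g
_ _ : Bool
  unify Bool ~ Bool
  unify Bool ~ Bool
  unify a -> Int ~ Bool -> h
  unify a ~ Bool
  unify Int ~ h
_ _ : Int
  unify Int ~ Int

Answer: Int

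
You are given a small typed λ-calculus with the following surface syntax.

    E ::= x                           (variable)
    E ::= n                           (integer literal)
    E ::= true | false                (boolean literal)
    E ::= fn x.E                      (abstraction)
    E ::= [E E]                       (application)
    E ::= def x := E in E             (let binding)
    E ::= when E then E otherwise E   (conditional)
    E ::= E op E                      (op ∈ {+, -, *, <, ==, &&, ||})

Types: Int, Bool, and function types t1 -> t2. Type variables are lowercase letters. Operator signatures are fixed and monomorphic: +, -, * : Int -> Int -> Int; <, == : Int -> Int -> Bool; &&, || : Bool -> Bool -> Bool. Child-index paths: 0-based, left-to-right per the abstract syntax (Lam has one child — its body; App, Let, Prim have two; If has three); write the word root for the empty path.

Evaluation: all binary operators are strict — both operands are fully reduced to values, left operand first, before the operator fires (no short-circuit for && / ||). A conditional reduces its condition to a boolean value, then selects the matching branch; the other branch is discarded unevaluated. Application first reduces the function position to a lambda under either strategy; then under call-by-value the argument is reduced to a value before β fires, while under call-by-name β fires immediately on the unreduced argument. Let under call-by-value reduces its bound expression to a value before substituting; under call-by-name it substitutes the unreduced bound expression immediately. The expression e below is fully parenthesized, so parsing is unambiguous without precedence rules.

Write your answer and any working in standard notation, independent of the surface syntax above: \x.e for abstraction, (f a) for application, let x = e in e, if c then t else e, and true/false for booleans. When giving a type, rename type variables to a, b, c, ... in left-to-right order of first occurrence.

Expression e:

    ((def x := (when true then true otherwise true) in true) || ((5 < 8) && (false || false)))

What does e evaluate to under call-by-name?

Derivation:
step 0: ((let x = (if true then true else true) in true) || ((5 < 8) && (false || false)))
step 1: [let@0] (true || ((5 < 8) && (false || false)))
step 2: [delta@1.0] (true || (true && (false || false)))
step 3: [delta@1.1] (true || (true && false))
step 4: [delta@1] (true || false)
step 5: [delta@root] true

Answer: true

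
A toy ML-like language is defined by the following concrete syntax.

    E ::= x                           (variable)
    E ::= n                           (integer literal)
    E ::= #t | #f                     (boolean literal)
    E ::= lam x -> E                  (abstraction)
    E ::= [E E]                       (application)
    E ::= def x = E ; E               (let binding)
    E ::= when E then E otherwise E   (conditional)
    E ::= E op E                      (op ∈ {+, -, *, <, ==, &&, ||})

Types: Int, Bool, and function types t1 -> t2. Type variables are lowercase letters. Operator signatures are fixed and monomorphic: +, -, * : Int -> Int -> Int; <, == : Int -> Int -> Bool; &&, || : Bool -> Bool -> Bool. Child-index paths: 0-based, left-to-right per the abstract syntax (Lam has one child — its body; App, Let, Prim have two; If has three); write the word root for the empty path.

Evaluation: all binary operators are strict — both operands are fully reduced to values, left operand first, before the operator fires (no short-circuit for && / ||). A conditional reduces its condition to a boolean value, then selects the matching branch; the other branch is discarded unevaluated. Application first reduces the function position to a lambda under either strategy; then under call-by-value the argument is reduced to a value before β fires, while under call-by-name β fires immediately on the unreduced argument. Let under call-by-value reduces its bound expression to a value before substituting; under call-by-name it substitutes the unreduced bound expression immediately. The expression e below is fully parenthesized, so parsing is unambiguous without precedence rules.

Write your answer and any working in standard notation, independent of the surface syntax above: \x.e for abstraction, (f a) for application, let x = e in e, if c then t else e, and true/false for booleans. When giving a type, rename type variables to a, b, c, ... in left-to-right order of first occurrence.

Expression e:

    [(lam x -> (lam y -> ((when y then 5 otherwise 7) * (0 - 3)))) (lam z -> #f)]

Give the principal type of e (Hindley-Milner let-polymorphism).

Answer: Bool -> Int

Working:
y : b
  unify b ~ Bool
  unify Int ~ Int
  unify Int ~ Int
  unify Int ~ Int
  unify Int ~ Int
  unify Int ~ Int
\y._ : Bool -> Int
\x._ : a -> Bool -> Int
\z._ : c -> Bool
  unify a -> Bool -> Int ~ (c -> Bool) -> d
  unify a ~ c -> Bool
  unify Bool -> Int ~ d
_ _ : Bool -> Int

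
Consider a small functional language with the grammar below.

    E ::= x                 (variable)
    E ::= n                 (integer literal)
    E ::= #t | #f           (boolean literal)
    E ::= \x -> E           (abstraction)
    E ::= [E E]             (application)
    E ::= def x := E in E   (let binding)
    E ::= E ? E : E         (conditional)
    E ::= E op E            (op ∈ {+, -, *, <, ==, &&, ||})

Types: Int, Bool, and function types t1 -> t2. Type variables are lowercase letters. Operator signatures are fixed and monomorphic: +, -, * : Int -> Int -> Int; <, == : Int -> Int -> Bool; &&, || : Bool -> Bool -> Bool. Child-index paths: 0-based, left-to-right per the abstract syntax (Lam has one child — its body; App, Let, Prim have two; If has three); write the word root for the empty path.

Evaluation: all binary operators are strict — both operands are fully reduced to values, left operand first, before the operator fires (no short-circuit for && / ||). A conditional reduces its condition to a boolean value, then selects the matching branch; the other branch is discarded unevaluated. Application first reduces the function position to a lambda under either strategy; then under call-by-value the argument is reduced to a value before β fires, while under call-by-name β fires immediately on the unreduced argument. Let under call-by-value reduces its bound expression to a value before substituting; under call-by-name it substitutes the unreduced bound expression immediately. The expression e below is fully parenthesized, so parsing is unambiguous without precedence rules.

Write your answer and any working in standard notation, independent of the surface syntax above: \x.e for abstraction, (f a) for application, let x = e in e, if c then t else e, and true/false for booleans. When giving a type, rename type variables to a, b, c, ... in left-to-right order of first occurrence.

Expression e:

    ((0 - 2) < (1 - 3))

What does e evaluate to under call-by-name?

Derivation:
step 0: ((0 - 2) < (1 - 3))
step 1: [delta@0] (-2 < (1 - 3))
step 2: [delta@1] (-2 < -2)
step 3: [delta@root] false

Answer: false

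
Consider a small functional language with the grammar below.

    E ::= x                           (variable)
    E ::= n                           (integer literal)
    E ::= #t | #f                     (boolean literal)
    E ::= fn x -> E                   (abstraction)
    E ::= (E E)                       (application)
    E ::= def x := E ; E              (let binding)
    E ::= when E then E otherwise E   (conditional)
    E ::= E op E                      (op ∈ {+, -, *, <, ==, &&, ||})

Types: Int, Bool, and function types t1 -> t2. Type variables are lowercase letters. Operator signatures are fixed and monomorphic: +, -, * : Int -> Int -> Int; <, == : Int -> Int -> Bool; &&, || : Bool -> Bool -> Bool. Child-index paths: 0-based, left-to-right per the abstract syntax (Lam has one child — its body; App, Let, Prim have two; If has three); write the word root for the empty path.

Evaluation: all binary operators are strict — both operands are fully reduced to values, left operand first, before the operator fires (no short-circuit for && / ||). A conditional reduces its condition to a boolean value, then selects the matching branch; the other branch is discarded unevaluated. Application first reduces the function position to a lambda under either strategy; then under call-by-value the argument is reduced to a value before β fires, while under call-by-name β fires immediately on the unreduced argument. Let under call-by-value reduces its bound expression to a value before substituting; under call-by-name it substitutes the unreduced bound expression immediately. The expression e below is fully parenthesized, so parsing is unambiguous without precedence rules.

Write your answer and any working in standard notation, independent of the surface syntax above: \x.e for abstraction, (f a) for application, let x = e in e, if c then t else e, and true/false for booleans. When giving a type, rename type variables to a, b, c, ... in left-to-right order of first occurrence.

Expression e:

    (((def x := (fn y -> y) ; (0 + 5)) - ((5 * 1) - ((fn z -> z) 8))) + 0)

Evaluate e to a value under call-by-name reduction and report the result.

Answer: 8

Trace:
step 0: (((let x = (\y.y) in (0 + 5)) - ((5 * 1) - ((\z.z) 8))) + 0)
step 1: [let@0.0] (((0 + 5) - ((5 * 1) - ((\z.z) 8))) + 0)
step 2: [delta@0.0] ((5 - ((5 * 1) - ((\z.z) 8))) + 0)
step 3: [delta@0.1.0] ((5 - (5 - ((\z.z) 8))) + 0)
step 4: [beta@0.1.1] ((5 - (5 - 8)) + 0)
step 5: [delta@0.1] ((5 - -3) + 0)
step 6: [delta@0] (8 + 0)
step 7: [delta@root] 8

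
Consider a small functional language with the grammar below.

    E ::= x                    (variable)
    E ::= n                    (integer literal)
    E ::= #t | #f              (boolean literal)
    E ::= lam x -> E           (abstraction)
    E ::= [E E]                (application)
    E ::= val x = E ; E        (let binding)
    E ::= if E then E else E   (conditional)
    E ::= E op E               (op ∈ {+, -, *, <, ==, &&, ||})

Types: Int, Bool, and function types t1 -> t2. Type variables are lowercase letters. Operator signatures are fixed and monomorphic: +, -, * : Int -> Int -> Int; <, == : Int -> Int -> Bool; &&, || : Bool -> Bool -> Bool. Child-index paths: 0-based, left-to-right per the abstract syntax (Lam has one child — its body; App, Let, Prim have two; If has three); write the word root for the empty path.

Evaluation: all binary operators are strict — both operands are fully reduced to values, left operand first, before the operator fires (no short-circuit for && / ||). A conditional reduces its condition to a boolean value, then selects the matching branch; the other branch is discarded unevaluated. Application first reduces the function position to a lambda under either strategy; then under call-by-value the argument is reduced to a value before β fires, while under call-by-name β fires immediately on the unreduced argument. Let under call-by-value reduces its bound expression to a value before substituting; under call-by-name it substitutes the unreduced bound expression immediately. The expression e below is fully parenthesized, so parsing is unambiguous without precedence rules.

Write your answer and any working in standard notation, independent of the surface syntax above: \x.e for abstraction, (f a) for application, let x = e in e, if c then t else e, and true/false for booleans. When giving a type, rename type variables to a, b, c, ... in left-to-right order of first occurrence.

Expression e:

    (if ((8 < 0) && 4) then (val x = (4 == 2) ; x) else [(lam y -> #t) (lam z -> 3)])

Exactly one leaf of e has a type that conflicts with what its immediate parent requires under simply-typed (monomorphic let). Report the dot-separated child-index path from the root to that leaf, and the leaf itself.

Answer: 0.1 : 4

Trace:
  unify Int ~ Int
  unify Int ~ Int
  unify Bool ~ Bool
  unify Int ~ Bool
  FAIL: mismatch Int ~ Bool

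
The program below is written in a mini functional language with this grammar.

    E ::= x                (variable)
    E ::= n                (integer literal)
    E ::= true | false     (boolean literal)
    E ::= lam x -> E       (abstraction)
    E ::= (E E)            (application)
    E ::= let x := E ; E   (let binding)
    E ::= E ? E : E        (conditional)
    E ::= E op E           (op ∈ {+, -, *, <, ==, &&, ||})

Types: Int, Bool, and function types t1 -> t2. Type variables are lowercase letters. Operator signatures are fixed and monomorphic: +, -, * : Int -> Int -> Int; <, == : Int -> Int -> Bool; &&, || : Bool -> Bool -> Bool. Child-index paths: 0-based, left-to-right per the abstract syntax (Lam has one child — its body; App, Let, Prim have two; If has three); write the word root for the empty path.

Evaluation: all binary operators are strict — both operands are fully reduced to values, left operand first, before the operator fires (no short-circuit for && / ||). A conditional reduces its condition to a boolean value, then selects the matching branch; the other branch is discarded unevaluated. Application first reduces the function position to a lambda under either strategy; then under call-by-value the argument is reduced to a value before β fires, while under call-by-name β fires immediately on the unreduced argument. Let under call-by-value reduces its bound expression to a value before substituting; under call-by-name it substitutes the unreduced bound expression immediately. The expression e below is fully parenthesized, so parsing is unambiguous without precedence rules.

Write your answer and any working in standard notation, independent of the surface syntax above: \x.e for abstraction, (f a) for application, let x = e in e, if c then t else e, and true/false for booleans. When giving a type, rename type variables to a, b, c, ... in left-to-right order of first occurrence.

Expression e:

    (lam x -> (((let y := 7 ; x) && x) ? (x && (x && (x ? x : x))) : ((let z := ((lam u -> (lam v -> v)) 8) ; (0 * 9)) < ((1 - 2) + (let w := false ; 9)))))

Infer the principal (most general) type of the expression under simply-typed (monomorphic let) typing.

Answer: Bool -> Bool

Trace:
let y : Int
x : a
  unify a ~ Bool
x : Bool
  unify Bool ~ Bool
  unify Bool ~ Bool
x : Bool
  unify Bool ~ Bool
x : Bool
  unify Bool ~ Bool
x : Bool
  unify Bool ~ Bool
x : Bool
x : Bool
  unify Bool ~ Bool
  unify Bool ~ Bool
  unify Bool ~ Bool
v : c
\v._ : c -> c
\u._ : b -> c -> c
  unify b -> c -> c ~ Int -> d
  unify b ~ Int
  unify c -> c ~ d
_ _ : c -> c
let z : c -> c
  unify Int ~ Int
  unify Int ~ Int
  unify Int ~ Int
  unify Int ~ Int
  unify Int ~ Int
  unify Int ~ Int
let w : Bool
  unify Int ~ Int
  unify Int ~ Int
  unify Bool ~ Bool
\x._ : Bool -> Bool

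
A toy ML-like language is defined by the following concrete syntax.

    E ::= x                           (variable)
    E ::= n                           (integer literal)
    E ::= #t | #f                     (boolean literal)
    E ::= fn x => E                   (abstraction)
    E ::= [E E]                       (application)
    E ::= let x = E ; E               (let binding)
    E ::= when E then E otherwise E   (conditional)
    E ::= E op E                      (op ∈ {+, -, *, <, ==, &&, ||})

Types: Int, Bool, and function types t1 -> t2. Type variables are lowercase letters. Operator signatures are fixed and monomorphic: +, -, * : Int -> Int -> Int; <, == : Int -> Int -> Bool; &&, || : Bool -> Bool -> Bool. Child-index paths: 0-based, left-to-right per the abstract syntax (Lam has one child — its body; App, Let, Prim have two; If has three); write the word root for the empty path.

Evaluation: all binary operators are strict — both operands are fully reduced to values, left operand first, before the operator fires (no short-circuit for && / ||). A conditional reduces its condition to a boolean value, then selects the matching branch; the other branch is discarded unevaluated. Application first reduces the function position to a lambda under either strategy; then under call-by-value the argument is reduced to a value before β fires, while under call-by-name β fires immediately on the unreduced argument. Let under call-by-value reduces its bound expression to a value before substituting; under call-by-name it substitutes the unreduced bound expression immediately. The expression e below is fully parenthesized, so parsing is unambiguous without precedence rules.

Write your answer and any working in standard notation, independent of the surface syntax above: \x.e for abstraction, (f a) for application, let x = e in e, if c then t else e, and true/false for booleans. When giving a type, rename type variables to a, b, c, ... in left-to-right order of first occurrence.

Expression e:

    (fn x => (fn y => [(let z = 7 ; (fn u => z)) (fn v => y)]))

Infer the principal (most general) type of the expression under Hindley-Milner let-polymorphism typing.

Answer: a -> b -> Int

Trace:
let z : Int
z : Int
\u._ : c -> Int
y : b
\v._ : d -> b
  unify c -> Int ~ (d -> b) -> e
  unify c ~ d -> b
  unify Int ~ e
_ _ : Int
\y._ : b -> Int
\x._ : a -> b -> Int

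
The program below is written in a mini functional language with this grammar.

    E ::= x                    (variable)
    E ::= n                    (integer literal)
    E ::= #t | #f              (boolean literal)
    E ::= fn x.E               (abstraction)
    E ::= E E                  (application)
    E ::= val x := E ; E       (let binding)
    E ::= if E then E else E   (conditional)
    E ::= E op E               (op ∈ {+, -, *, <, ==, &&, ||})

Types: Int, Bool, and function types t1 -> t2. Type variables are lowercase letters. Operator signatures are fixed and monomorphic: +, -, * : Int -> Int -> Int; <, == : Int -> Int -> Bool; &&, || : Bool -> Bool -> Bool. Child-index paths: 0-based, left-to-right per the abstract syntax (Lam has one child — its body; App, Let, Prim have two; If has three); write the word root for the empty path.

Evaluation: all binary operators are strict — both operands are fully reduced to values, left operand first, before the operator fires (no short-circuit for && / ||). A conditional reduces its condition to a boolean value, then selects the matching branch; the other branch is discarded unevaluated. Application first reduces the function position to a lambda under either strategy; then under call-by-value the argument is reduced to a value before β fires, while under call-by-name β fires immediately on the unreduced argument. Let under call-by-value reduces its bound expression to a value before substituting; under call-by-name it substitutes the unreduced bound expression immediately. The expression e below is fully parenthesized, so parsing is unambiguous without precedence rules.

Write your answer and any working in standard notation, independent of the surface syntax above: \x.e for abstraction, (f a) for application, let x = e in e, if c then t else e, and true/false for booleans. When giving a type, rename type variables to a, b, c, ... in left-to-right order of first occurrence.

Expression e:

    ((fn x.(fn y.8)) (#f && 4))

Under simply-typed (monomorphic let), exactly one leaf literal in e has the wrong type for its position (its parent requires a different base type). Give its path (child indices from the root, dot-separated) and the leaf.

Answer: 1.1 : 4

Derivation:
\y._ : b -> Int
\x._ : a -> b -> Int
  unify Bool ~ Bool
  unify Int ~ Bool
  FAIL: mismatch Int ~ Bool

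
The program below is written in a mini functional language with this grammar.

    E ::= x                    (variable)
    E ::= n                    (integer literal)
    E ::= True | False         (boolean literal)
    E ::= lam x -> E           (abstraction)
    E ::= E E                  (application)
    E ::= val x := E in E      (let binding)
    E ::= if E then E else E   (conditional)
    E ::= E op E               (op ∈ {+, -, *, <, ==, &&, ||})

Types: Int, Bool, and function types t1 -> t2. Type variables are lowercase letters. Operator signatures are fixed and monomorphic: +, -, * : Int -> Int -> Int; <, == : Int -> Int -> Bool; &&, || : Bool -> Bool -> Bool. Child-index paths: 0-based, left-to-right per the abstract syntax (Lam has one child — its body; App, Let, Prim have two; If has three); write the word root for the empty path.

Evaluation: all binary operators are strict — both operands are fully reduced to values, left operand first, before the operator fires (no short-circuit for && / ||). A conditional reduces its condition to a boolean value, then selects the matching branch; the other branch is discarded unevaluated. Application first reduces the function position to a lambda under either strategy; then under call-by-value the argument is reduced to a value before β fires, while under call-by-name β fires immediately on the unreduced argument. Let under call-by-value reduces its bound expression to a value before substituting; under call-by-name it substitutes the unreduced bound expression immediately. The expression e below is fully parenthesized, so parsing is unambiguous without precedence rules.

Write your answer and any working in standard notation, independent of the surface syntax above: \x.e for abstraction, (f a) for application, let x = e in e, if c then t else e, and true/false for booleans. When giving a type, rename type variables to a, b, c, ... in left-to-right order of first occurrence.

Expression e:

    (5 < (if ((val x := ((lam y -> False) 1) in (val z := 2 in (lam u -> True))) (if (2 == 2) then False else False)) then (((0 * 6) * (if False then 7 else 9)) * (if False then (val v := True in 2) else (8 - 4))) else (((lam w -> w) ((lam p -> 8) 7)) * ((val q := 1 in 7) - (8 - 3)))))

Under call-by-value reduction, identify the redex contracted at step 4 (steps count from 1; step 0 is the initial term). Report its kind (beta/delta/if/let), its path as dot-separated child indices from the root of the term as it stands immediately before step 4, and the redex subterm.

Answer: delta at 1.0.1.0 : (2 == 2)

Working:
step 0: (5 < (if ((let x = ((\y.false) 1) in (let z = 2 in (\u.true))) (if (2 == 2) then false else false)) then (((0 * 6) * (if false then 7 else 9)) * (if false then (let v = true in 2) else (8 - 4))) else (((\w.w) ((\p.8) 7)) * ((let q = 1 in 7) - (8 - 3)))))
step 1: [beta@1.0.0.0] (5 < (if ((let x = false in (let z = 2 in (\u.true))) (if (2 == 2) then false else false)) then (((0 * 6) * (if false then 7 else 9)) * (if false then (let v = true in 2) else (8 - 4))) else (((\w.w) ((\p.8) 7)) * ((let q = 1 in 7) - (8 - 3)))))
step 2: [let@1.0.0] (5 < (if ((let z = 2 in (\u.true)) (if (2 == 2) then false else false)) then (((0 * 6) * (if false then 7 else 9)) * (if false then (let v = true in 2) else (8 - 4))) else (((\w.w) ((\p.8) 7)) * ((let q = 1 in 7) - (8 - 3)))))
step 3: [let@1.0.0] (5 < (if ((\u.true) (if (2 == 2) then false else false)) then (((0 * 6) * (if false then 7 else 9)) * (if false then (let v = true in 2) else (8 - 4))) else (((\w.w) ((\p.8) 7)) * ((let q = 1 in 7) - (8 - 3)))))
step 4: [delta@1.0.1.0] (5 < (if ((\u.true) (if true then false else false)) then (((0 * 6) * (if false then 7 else 9)) * (if false then (let v = true in 2) else (8 - 4))) else (((\w.w) ((\p.8) 7)) * ((let q = 1 in 7) - (8 - 3)))))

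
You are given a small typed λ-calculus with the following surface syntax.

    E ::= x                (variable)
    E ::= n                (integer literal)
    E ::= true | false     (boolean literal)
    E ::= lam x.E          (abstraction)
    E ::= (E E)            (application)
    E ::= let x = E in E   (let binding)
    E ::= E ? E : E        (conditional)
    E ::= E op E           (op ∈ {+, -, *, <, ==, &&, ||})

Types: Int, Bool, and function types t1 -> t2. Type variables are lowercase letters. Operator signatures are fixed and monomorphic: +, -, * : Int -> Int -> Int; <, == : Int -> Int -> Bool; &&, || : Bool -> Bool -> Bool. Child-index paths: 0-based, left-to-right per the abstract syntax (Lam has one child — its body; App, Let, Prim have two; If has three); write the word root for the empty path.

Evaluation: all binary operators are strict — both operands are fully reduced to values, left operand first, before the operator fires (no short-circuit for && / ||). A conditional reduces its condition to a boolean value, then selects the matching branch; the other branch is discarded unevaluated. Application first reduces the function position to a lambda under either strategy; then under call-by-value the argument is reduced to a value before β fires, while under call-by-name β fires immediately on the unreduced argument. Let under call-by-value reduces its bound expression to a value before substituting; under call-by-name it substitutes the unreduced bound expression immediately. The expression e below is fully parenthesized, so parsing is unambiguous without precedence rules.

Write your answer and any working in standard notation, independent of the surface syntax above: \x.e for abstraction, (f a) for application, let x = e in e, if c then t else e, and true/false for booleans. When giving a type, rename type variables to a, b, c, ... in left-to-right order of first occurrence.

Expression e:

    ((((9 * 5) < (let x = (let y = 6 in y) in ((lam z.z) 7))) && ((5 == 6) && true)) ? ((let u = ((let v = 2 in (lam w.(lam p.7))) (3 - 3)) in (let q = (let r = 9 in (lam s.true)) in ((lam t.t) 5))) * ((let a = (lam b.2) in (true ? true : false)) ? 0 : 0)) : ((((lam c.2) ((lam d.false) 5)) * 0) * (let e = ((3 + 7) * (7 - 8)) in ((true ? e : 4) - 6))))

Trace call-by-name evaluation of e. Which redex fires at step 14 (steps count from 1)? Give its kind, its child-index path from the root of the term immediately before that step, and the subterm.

Working:
step 0: (if (((9 * 5) < (let x = (let y = 6 in y) in ((\z.z) 7))) && ((5 == 6) && true)) then ((let u = ((let v = 2 in (\w.(\p.7))) (3 - 3)) in (let q = (let r = 9 in (\s.true)) in ((\t.t) 5))) * (if (let a = (\b.2) in (if true then true else false)) then 0 else 0)) else ((((\c.2) ((\d.false) 5)) * 0) * (let e = ((3 + 7) * (7 - 8)) in ((if true then e else 4) - 6))))
step 1: [delta@0.0.0] (if ((45 < (let x = (let y = 6 in y) in ((\z.z) 7))) && ((5 == 6) && true)) then ((let u = ((let v = 2 in (\w.(\p.7))) (3 - 3)) in (let q = (let r = 9 in (\s.true)) in ((\t.t) 5))) * (if (let a = (\b.2) in (if true then true else false)) then 0 else 0)) else ((((\c.2) ((\d.false) 5)) * 0) * (let e = ((3 + 7) * (7 - 8)) in ((if true then e else 4) - 6))))
step 2: [let@0.0.1] (if ((45 < ((\z.z) 7)) && ((5 == 6) && true)) then ((let u = ((let v = 2 in (\w.(\p.7))) (3 - 3)) in (let q = (let r = 9 in (\s.true)) in ((\t.t) 5))) * (if (let a = (\b.2) in (if true then true else false)) then 0 else 0)) else ((((\c.2) ((\d.false) 5)) * 0) * (let e = ((3 + 7) * (7 - 8)) in ((if true then e else 4) - 6))))
step 3: [beta@0.0.1] (if ((45 < 7) && ((5 == 6) && true)) then ((let u = ((let v = 2 in (\w.(\p.7))) (3 - 3)) in (let q = (let r = 9 in (\s.true)) in ((\t.t) 5))) * (if (let a = (\b.2) in (if true then true else false)) then 0 else 0)) else ((((\c.2) ((\d.false) 5)) * 0) * (let e = ((3 + 7) * (7 - 8)) in ((if true then e else 4) - 6))))
step 4: [delta@0.0] (if (false && ((5 == 6) && true)) then ((let u = ((let v = 2 in (\w.(\p.7))) (3 - 3)) in (let q = (let r = 9 in (\s.true)) in ((\t.t) 5))) * (if (let a = (\b.2) in (if true then true else false)) then 0 else 0)) else ((((\c.2) ((\d.false) 5)) * 0) * (let e = ((3 + 7) * (7 - 8)) in ((if true then e else 4) - 6))))
step 5: [delta@0.1.0] (if (false && (false && true)) then ((let u = ((let v = 2 in (\w.(\p.7))) (3 - 3)) in (let q = (let r = 9 in (\s.true)) in ((\t.t) 5))) * (if (let a = (\b.2) in (if true then true else false)) then 0 else 0)) else ((((\c.2) ((\d.false) 5)) * 0) * (let e = ((3 + 7) * (7 - 8)) in ((if true then e else 4) - 6))))
step 6: [delta@0.1] (if (false && false) then ((let u = ((let v = 2 in (\w.(\p.7))) (3 - 3)) in (let q = (let r = 9 in (\s.true)) in ((\t.t) 5))) * (if (let a = (\b.2) in (if true then true else false)) then 0 else 0)) else ((((\c.2) ((\d.false) 5)) * 0) * (let e = ((3 + 7) * (7 - 8)) in ((if true then e else 4) - 6))))
step 7: [delta@0] (if false then ((let u = ((let v = 2 in (\w.(\p.7))) (3 - 3)) in (let q = (let r = 9 in (\s.true)) in ((\t.t) 5))) * (if (let a = (\b.2) in (if true then true else false)) then 0 else 0)) else ((((\c.2) ((\d.false) 5)) * 0) * (let e = ((3 + 7) * (7 - 8)) in ((if true then e else 4) - 6))))
step 8: [if@root] ((((\c.2) ((\d.false) 5)) * 0) * (let e = ((3 + 7) * (7 - 8)) in ((if true then e else 4) - 6)))
step 9: [beta@0.0] ((2 * 0) * (let e = ((3 + 7) * (7 - 8)) in ((if true then e else 4) - 6)))
step 10: [delta@0] (0 * (let e = ((3 + 7) * (7 - 8)) in ((if true then e else 4) - 6)))
step 11: [let@1] (0 * ((if true then ((3 + 7) * (7 - 8)) else 4) - 6))
step 12: [if@1.0] (0 * (((3 + 7) * (7 - 8)) - 6))
step 13: [delta@1.0.0] (0 * ((10 * (7 - 8)) - 6))
step 14: [delta@1.0.1] (0 * ((10 * -1) - 6))

Answer: delta at 1.0.1 : (7 - 8)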